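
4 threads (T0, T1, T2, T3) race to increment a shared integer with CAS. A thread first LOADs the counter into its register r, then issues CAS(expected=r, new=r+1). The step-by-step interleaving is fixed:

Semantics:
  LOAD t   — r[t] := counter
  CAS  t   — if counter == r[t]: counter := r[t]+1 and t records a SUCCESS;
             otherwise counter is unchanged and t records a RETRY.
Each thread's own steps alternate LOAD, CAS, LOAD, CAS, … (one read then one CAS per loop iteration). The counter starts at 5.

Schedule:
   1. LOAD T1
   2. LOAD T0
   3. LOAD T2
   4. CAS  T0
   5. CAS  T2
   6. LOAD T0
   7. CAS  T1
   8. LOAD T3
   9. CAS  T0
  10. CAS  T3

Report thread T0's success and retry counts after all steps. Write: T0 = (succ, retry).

T0 = (2, 0)

#1 T1 reads 5
#2 T0 reads 5
#3 T2 reads 5
#4 T0 CAS(5→6) writes; counter now 6
#5 T2 CAS(5→6) fails; counter now 6
#6 T0 reads 6
#7 T1 CAS(5→6) fails; counter now 6
#8 T3 reads 6
#9 T0 CAS(6→7) writes; counter now 7
#10 T3 CAS(6→7) fails; counter now 7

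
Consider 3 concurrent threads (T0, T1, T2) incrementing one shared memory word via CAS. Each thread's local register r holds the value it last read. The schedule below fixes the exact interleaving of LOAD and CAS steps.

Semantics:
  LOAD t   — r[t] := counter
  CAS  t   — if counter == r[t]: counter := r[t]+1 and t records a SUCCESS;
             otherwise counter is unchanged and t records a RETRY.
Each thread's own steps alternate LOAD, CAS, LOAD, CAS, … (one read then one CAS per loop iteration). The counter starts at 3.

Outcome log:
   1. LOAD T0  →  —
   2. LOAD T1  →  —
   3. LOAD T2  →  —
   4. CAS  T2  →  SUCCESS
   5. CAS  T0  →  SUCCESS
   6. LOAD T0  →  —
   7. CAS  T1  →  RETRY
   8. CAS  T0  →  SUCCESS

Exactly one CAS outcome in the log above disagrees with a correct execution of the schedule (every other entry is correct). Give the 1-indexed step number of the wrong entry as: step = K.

step = 5

Correct run:
T0 LOAD — after: cnt=3, r=3 — load
T1 LOAD — after: cnt=3, r=3 — load
T2 LOAD — after: cnt=3, r=3 — load
T2 CAS — after: cnt=4, r=3 — ok
T0 CAS — after: cnt=4, r=3 — retry
T0 LOAD — after: cnt=4, r=4 — load
T1 CAS — after: cnt=4, r=3 — retry
T0 CAS — after: cnt=5, r=4 — ok
Flip is step 5.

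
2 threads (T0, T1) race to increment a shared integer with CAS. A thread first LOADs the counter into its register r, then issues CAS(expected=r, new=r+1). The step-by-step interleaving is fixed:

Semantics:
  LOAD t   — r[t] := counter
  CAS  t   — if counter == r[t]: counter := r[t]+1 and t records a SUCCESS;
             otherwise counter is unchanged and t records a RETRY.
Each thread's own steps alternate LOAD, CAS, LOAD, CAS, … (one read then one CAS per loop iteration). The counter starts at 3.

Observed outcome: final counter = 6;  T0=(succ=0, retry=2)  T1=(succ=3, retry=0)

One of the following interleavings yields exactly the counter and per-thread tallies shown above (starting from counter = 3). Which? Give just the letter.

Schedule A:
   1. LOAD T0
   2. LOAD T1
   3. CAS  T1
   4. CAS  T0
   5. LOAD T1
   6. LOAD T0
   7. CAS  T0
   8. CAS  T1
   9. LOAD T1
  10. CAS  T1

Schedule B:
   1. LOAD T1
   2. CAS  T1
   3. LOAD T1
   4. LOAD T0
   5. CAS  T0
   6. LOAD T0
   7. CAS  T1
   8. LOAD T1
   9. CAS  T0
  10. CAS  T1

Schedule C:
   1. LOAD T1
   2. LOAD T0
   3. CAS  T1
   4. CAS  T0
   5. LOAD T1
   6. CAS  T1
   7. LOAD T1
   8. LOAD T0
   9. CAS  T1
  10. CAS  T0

Tracing schedule C:
1. LOAD T1 → mem=3 r[T1]=3 [LOAD]
2. LOAD T0 → mem=3 r[T0]=3 [LOAD]
3. CAS T1 → mem=4 r[T1]=3 [OK]
4. CAS T0 → mem=4 r[T0]=3 [RETRY]
5. LOAD T1 → mem=4 r[T1]=4 [LOAD]
6. CAS T1 → mem=5 r[T1]=4 [OK]
7. LOAD T1 → mem=5 r[T1]=5 [LOAD]
8. LOAD T0 → mem=5 r[T0]=5 [LOAD]
9. CAS T1 → mem=6 r[T1]=5 [OK]
10. CAS T0 → mem=6 r[T0]=5 [RETRY]

C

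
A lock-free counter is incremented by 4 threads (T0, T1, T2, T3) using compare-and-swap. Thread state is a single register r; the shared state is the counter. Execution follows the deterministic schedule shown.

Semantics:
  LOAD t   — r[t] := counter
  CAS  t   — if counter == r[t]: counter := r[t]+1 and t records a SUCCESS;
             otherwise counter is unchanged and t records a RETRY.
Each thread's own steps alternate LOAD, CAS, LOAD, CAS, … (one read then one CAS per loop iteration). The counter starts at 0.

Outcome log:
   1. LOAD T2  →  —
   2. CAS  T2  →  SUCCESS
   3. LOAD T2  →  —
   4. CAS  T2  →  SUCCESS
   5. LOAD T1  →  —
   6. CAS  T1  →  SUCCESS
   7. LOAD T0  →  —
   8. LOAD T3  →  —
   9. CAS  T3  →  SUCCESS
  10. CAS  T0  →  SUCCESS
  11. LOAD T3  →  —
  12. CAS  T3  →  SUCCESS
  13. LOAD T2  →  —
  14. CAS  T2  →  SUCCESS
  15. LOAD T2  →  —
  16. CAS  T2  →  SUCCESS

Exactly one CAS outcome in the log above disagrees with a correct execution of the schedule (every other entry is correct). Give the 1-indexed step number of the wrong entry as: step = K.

Re-executing:
step 1: T2 LOAD ⇒ load; ctr=0 reg=0
step 2: T2 CAS ⇒ ok; ctr=1 reg=0
step 3: T2 LOAD ⇒ load; ctr=1 reg=1
step 4: T2 CAS ⇒ ok; ctr=2 reg=1
step 5: T1 LOAD ⇒ load; ctr=2 reg=2
step 6: T1 CAS ⇒ ok; ctr=3 reg=2
step 7: T0 LOAD ⇒ load; ctr=3 reg=3
step 8: T3 LOAD ⇒ load; ctr=3 reg=3
step 9: T3 CAS ⇒ ok; ctr=4 reg=3
step 10: T0 CAS ⇒ retry; ctr=4 reg=3
step 11: T3 LOAD ⇒ load; ctr=4 reg=4
step 12: T3 CAS ⇒ ok; ctr=5 reg=4
step 13: T2 LOAD ⇒ load; ctr=5 reg=5
step 14: T2 CAS ⇒ ok; ctr=6 reg=5
step 15: T2 LOAD ⇒ load; ctr=6 reg=6
step 16: T2 CAS ⇒ ok; ctr=7 reg=6
Flip is step 10.

step = 10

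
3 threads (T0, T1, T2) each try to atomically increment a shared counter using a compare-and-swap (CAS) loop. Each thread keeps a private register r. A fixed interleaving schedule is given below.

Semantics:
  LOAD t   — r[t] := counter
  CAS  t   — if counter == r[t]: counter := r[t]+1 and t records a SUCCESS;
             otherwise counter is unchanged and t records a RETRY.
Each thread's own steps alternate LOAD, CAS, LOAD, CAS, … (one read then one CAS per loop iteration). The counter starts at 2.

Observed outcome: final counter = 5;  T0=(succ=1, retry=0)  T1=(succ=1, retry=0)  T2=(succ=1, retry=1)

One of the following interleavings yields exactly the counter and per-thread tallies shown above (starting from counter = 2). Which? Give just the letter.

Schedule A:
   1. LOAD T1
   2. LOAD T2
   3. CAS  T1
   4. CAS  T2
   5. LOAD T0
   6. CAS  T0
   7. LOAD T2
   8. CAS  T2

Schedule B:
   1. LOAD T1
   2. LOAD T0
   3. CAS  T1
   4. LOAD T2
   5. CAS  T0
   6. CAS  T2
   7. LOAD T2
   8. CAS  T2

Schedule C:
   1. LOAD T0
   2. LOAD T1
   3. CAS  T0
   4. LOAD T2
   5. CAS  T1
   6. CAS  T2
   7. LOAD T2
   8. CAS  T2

Run A:
[1] T1.load  rd  (counter 2, T1.r 2)
[2] T2.load  rd  (counter 2, T2.r 2)
[3] T1.cas  hit  (counter 3, T1.r 2)
[4] T2.cas  miss  (counter 3, T2.r 2)
[5] T0.load  rd  (counter 3, T0.r 3)
[6] T0.cas  hit  (counter 4, T0.r 3)
[7] T2.load  rd  (counter 4, T2.r 4)
[8] T2.cas  hit  (counter 5, T2.r 4)

A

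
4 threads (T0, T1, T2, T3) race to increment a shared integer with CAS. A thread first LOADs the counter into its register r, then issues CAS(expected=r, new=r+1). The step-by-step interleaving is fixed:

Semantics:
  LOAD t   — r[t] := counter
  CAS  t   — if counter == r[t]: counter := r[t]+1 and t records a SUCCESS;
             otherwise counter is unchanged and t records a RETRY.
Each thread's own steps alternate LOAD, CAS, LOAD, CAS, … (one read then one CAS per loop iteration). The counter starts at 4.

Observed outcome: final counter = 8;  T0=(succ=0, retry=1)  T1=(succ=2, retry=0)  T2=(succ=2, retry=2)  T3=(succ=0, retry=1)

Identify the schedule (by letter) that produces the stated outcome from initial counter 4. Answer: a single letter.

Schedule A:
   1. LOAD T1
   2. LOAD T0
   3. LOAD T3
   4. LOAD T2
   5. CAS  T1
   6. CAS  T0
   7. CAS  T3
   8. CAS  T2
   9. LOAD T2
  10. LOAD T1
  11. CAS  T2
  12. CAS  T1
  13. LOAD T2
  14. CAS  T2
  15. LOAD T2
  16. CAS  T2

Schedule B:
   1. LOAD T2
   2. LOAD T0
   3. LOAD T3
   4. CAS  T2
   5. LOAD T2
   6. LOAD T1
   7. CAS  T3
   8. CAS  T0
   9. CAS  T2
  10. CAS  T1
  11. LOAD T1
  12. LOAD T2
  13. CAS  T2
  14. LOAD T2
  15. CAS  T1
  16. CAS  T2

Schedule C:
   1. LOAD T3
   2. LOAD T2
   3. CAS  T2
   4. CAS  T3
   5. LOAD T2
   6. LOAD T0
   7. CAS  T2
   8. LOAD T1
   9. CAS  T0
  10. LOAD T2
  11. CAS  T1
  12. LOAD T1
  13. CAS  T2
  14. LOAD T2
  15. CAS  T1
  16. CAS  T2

Run C:
   1) LOAD T3:  M=4  r_T3=4
   2) LOAD T2:  M=4  r_T2=4
   3) CAS  T2:  M=5  r_T2=4 ✓
   4) CAS  T3:  M=5  r_T3=4 ✗
   5) LOAD T2:  M=5  r_T2=5
   6) LOAD T0:  M=5  r_T0=5
   7) CAS  T2:  M=6  r_T2=5 ✓
   8) LOAD T1:  M=6  r_T1=6
   9) CAS  T0:  M=6  r_T0=5 ✗
  10) LOAD T2:  M=6  r_T2=6
  11) CAS  T1:  M=7  r_T1=6 ✓
  12) LOAD T1:  M=7  r_T1=7
  13) CAS  T2:  M=7  r_T2=6 ✗
  14) LOAD T2:  M=7  r_T2=7
  15) CAS  T1:  M=8  r_T1=7 ✓
  16) CAS  T2:  M=8  r_T2=7 ✗

C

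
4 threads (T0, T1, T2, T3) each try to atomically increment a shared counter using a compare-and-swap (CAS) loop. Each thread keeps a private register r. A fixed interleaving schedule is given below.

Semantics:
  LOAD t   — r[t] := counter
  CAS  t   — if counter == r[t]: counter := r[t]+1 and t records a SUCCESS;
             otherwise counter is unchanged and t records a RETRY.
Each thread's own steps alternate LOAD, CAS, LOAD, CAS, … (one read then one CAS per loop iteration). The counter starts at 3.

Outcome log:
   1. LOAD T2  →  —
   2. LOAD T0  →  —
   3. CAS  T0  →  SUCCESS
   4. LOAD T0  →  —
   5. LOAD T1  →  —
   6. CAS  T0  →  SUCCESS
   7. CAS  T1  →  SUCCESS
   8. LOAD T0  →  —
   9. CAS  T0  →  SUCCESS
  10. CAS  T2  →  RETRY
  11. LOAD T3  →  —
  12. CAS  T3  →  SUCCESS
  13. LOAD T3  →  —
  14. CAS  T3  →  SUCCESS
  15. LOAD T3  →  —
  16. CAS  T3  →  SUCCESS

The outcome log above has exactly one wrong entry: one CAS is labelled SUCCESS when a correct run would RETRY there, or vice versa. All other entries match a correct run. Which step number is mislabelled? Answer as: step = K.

step = 7

Re-executing:
[1] T2.load  rd  (counter 3, T2.r 3)
[2] T0.load  rd  (counter 3, T0.r 3)
[3] T0.cas  hit  (counter 4, T0.r 3)
[4] T0.load  rd  (counter 4, T0.r 4)
[5] T1.load  rd  (counter 4, T1.r 4)
[6] T0.cas  hit  (counter 5, T0.r 4)
[7] T1.cas  miss  (counter 5, T1.r 4)
[8] T0.load  rd  (counter 5, T0.r 5)
[9] T0.cas  hit  (counter 6, T0.r 5)
[10] T2.cas  miss  (counter 6, T2.r 3)
[11] T3.load  rd  (counter 6, T3.r 6)
[12] T3.cas  hit  (counter 7, T3.r 6)
[13] T3.load  rd  (counter 7, T3.r 7)
[14] T3.cas  hit  (counter 8, T3.r 7)
[15] T3.load  rd  (counter 8, T3.r 8)
[16] T3.cas  hit  (counter 9, T3.r 8)
Mismatch at 7.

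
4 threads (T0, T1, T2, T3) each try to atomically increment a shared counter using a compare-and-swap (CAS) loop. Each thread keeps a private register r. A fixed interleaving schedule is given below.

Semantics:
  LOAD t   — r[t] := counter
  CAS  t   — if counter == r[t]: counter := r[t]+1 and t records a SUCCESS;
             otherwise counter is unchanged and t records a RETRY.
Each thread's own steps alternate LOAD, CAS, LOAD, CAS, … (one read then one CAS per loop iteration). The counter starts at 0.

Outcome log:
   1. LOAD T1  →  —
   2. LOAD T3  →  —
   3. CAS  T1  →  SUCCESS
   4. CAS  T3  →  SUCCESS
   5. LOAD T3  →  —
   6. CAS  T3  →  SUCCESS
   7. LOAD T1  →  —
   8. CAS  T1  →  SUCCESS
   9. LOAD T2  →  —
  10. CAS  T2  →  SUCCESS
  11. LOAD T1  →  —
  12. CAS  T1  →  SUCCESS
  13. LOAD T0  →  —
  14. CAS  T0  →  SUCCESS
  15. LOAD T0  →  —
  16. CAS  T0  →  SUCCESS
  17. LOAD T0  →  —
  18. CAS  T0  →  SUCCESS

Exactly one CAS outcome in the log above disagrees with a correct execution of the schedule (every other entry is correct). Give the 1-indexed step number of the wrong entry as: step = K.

Correct run:
   1) LOAD T1:  M=0  r_T1=0
   2) LOAD T3:  M=0  r_T3=0
   3) CAS  T1:  M=1  r_T1=0 ✓
   4) CAS  T3:  M=1  r_T3=0 ✗
   5) LOAD T3:  M=1  r_T3=1
   6) CAS  T3:  M=2  r_T3=1 ✓
   7) LOAD T1:  M=2  r_T1=2
   8) CAS  T1:  M=3  r_T1=2 ✓
   9) LOAD T2:  M=3  r_T2=3
  10) CAS  T2:  M=4  r_T2=3 ✓
  11) LOAD T1:  M=4  r_T1=4
  12) CAS  T1:  M=5  r_T1=4 ✓
  13) LOAD T0:  M=5  r_T0=5
  14) CAS  T0:  M=6  r_T0=5 ✓
  15) LOAD T0:  M=6  r_T0=6
  16) CAS  T0:  M=7  r_T0=6 ✓
  17) LOAD T0:  M=7  r_T0=7
  18) CAS  T0:  M=8  r_T0=7 ✓
Log disagrees first at step 4.

step = 4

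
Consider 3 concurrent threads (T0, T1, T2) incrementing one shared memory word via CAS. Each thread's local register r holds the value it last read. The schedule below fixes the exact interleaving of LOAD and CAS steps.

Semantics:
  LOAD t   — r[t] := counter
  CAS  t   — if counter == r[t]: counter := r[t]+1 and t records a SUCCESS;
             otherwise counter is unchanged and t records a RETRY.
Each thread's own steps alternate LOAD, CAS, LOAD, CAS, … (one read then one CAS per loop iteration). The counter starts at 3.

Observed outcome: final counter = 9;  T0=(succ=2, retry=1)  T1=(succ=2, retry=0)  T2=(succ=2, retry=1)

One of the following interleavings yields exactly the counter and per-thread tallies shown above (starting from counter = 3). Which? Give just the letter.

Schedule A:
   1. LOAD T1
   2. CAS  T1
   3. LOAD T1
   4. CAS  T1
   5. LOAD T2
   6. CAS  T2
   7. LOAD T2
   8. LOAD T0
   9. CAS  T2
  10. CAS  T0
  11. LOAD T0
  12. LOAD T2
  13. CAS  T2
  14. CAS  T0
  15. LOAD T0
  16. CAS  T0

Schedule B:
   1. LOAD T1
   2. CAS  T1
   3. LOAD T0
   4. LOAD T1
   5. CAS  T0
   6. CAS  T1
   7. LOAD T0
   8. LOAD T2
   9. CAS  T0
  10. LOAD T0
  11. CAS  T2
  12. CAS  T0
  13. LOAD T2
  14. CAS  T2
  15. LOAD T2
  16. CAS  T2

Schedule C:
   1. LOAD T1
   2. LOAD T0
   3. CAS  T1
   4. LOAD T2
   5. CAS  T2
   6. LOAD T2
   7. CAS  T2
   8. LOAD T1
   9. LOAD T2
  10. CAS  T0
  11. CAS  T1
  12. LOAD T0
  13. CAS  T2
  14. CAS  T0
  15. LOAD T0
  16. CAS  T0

Tracing schedule C:
   1) LOAD T1:  M=3  r_T1=3
   2) LOAD T0:  M=3  r_T0=3
   3) CAS  T1:  M=4  r_T1=3 ✓
   4) LOAD T2:  M=4  r_T2=4
   5) CAS  T2:  M=5  r_T2=4 ✓
   6) LOAD T2:  M=5  r_T2=5
   7) CAS  T2:  M=6  r_T2=5 ✓
   8) LOAD T1:  M=6  r_T1=6
   9) LOAD T2:  M=6  r_T2=6
  10) CAS  T0:  M=6  r_T0=3 ✗
  11) CAS  T1:  M=7  r_T1=6 ✓
  12) LOAD T0:  M=7  r_T0=7
  13) CAS  T2:  M=7  r_T2=6 ✗
  14) CAS  T0:  M=8  r_T0=7 ✓
  15) LOAD T0:  M=8  r_T0=8
  16) CAS  T0:  M=9  r_T0=8 ✓

C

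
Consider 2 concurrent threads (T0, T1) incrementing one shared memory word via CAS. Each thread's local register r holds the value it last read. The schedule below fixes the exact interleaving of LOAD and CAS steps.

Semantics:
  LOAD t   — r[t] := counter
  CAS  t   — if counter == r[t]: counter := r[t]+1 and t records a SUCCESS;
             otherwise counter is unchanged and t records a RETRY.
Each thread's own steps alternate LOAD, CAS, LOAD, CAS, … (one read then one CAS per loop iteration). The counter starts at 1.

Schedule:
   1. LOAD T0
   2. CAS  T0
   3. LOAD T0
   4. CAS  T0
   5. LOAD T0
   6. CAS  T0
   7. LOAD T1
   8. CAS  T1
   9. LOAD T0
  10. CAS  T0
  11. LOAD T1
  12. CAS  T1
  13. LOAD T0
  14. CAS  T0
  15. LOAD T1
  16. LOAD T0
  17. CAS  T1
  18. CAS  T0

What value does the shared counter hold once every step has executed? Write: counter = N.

counter = 9

1. LOAD T0 → mem=1 r[T0]=1 [LOAD]
2. CAS T0 → mem=2 r[T0]=1 [OK]
3. LOAD T0 → mem=2 r[T0]=2 [LOAD]
4. CAS T0 → mem=3 r[T0]=2 [OK]
5. LOAD T0 → mem=3 r[T0]=3 [LOAD]
6. CAS T0 → mem=4 r[T0]=3 [OK]
7. LOAD T1 → mem=4 r[T1]=4 [LOAD]
8. CAS T1 → mem=5 r[T1]=4 [OK]
9. LOAD T0 → mem=5 r[T0]=5 [LOAD]
10. CAS T0 → mem=6 r[T0]=5 [OK]
11. LOAD T1 → mem=6 r[T1]=6 [LOAD]
12. CAS T1 → mem=7 r[T1]=6 [OK]
13. LOAD T0 → mem=7 r[T0]=7 [LOAD]
14. CAS T0 → mem=8 r[T0]=7 [OK]
15. LOAD T1 → mem=8 r[T1]=8 [LOAD]
16. LOAD T0 → mem=8 r[T0]=8 [LOAD]
17. CAS T1 → mem=9 r[T1]=8 [OK]
18. CAS T0 → mem=9 r[T0]=8 [RETRY]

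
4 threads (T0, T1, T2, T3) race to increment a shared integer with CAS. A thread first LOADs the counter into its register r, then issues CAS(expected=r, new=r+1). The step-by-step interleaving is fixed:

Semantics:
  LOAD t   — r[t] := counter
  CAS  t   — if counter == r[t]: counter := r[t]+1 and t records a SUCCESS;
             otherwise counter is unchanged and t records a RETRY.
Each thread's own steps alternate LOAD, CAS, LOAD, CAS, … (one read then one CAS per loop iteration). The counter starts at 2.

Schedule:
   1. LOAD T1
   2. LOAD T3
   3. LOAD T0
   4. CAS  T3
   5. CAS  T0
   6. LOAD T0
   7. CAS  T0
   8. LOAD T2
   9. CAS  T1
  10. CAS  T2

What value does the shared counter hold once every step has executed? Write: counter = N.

counter = 5

1. LOAD T1 → mem=2 r[T1]=2 [LOAD]
2. LOAD T3 → mem=2 r[T3]=2 [LOAD]
3. LOAD T0 → mem=2 r[T0]=2 [LOAD]
4. CAS T3 → mem=3 r[T3]=2 [OK]
5. CAS T0 → mem=3 r[T0]=2 [RETRY]
6. LOAD T0 → mem=3 r[T0]=3 [LOAD]
7. CAS T0 → mem=4 r[T0]=3 [OK]
8. LOAD T2 → mem=4 r[T2]=4 [LOAD]
9. CAS T1 → mem=4 r[T1]=2 [RETRY]
10. CAS T2 → mem=5 r[T2]=4 [OK]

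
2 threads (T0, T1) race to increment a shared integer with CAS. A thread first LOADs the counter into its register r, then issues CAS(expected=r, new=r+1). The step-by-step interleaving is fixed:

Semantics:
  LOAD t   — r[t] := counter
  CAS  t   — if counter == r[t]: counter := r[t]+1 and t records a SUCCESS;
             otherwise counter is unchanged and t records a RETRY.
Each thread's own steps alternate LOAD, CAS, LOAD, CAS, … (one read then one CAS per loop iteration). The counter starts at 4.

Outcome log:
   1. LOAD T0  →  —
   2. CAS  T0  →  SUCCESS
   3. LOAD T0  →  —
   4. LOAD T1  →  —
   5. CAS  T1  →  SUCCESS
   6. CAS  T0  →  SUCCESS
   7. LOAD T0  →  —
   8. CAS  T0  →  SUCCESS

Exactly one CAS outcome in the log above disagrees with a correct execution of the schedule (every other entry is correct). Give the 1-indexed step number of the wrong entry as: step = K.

step = 6

Re-executing:
step 1: T0 LOAD ⇒ load; ctr=4 reg=4
step 2: T0 CAS ⇒ ok; ctr=5 reg=4
step 3: T0 LOAD ⇒ load; ctr=5 reg=5
step 4: T1 LOAD ⇒ load; ctr=5 reg=5
step 5: T1 CAS ⇒ ok; ctr=6 reg=5
step 6: T0 CAS ⇒ retry; ctr=6 reg=5
step 7: T0 LOAD ⇒ load; ctr=6 reg=6
step 8: T0 CAS ⇒ ok; ctr=7 reg=6
Flip is step 6.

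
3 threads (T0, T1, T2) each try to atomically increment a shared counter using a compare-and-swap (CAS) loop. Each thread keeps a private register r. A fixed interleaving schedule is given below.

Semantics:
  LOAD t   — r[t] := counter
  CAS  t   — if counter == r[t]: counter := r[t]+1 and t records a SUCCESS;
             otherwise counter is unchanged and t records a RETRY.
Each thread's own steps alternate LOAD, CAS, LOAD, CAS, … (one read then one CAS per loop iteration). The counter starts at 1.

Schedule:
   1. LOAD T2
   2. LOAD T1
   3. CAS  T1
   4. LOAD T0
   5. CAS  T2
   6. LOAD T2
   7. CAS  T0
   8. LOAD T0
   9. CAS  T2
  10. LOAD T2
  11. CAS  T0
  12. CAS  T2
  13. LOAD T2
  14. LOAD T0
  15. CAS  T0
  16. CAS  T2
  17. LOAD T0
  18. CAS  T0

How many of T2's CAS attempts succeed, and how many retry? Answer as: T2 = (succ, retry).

   1) LOAD T2:  M=1  r_T2=1
   2) LOAD T1:  M=1  r_T1=1
   3) CAS  T1:  M=2  r_T1=1 ✓
   4) LOAD T0:  M=2  r_T0=2
   5) CAS  T2:  M=2  r_T2=1 ✗
   6) LOAD T2:  M=2  r_T2=2
   7) CAS  T0:  M=3  r_T0=2 ✓
   8) LOAD T0:  M=3  r_T0=3
   9) CAS  T2:  M=3  r_T2=2 ✗
  10) LOAD T2:  M=3  r_T2=3
  11) CAS  T0:  M=4  r_T0=3 ✓
  12) CAS  T2:  M=4  r_T2=3 ✗
  13) LOAD T2:  M=4  r_T2=4
  14) LOAD T0:  M=4  r_T0=4
  15) CAS  T0:  M=5  r_T0=4 ✓
  16) CAS  T2:  M=5  r_T2=4 ✗
  17) LOAD T0:  M=5  r_T0=5
  18) CAS  T0:  M=6  r_T0=5 ✓

T2 = (0, 4)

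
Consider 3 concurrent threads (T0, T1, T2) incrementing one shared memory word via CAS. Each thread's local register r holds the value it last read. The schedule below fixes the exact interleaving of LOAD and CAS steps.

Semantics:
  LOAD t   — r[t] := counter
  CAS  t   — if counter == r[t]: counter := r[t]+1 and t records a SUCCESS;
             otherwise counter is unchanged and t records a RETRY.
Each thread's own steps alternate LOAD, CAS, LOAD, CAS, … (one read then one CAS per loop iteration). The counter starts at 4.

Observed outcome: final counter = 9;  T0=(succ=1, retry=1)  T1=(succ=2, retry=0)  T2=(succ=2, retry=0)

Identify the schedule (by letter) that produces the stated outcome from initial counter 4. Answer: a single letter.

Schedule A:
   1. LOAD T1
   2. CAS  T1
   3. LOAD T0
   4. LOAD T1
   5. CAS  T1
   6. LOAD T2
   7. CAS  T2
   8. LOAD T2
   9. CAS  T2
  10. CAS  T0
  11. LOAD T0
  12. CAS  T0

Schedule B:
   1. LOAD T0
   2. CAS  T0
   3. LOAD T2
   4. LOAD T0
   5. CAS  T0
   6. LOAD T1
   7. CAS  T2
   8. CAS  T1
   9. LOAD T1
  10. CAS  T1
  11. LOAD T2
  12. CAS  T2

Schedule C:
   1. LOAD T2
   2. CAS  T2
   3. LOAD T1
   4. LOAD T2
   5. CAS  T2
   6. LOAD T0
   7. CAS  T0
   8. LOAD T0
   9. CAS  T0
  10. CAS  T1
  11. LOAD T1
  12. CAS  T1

Simulating candidate A:
   1) LOAD T1:  M=4  r_T1=4
   2) CAS  T1:  M=5  r_T1=4 ✓
   3) LOAD T0:  M=5  r_T0=5
   4) LOAD T1:  M=5  r_T1=5
   5) CAS  T1:  M=6  r_T1=5 ✓
   6) LOAD T2:  M=6  r_T2=6
   7) CAS  T2:  M=7  r_T2=6 ✓
   8) LOAD T2:  M=7  r_T2=7
   9) CAS  T2:  M=8  r_T2=7 ✓
  10) CAS  T0:  M=8  r_T0=5 ✗
  11) LOAD T0:  M=8  r_T0=8
  12) CAS  T0:  M=9  r_T0=8 ✓

A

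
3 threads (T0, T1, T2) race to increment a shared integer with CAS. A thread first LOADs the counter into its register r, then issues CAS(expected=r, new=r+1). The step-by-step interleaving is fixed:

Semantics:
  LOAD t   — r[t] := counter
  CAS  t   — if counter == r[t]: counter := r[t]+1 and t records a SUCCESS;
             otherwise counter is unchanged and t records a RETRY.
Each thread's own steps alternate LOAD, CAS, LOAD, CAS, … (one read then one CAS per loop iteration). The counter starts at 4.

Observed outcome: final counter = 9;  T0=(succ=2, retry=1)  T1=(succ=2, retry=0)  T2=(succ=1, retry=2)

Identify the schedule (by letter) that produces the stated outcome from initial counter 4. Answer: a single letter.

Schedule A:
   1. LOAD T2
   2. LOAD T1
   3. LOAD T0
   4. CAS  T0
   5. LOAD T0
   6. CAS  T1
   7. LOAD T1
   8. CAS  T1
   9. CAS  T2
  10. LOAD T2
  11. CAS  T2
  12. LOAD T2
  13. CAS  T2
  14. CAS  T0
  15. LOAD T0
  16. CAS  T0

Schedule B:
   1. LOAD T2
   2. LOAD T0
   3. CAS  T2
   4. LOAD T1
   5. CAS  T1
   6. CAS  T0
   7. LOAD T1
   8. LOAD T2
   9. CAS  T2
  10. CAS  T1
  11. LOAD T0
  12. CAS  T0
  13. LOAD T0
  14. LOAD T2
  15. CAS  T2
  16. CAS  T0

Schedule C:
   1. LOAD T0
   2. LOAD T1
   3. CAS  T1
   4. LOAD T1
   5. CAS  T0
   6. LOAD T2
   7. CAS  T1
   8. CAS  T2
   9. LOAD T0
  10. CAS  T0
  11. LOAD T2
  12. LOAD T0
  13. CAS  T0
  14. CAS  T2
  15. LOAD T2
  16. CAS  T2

Run C:
[1] T0.load  rd  (counter 4, T0.r 4)
[2] T1.load  rd  (counter 4, T1.r 4)
[3] T1.cas  hit  (counter 5, T1.r 4)
[4] T1.load  rd  (counter 5, T1.r 5)
[5] T0.cas  miss  (counter 5, T0.r 4)
[6] T2.load  rd  (counter 5, T2.r 5)
[7] T1.cas  hit  (counter 6, T1.r 5)
[8] T2.cas  miss  (counter 6, T2.r 5)
[9] T0.load  rd  (counter 6, T0.r 6)
[10] T0.cas  hit  (counter 7, T0.r 6)
[11] T2.load  rd  (counter 7, T2.r 7)
[12] T0.load  rd  (counter 7, T0.r 7)
[13] T0.cas  hit  (counter 8, T0.r 7)
[14] T2.cas  miss  (counter 8, T2.r 7)
[15] T2.load  rd  (counter 8, T2.r 8)
[16] T2.cas  hit  (counter 9, T2.r 8)

C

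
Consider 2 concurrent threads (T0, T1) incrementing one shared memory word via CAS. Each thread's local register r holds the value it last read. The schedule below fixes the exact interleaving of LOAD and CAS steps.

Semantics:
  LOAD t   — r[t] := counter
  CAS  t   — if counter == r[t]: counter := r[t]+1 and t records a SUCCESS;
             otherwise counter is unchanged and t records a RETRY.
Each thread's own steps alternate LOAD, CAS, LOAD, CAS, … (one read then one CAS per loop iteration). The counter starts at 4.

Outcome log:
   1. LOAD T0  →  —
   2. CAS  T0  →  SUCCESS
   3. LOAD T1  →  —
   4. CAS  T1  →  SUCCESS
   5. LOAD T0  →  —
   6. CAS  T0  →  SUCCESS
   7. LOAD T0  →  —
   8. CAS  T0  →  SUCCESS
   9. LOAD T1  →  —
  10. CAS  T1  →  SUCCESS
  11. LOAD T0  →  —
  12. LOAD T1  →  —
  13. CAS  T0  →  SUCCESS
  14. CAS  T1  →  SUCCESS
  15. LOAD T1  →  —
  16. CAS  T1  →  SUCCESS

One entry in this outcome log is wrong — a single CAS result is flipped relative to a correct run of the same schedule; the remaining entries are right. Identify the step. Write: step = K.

step = 14

Correct run:
   1) LOAD T0:  M=4  r_T0=4
   2) CAS  T0:  M=5  r_T0=4 ✓
   3) LOAD T1:  M=5  r_T1=5
   4) CAS  T1:  M=6  r_T1=5 ✓
   5) LOAD T0:  M=6  r_T0=6
   6) CAS  T0:  M=7  r_T0=6 ✓
   7) LOAD T0:  M=7  r_T0=7
   8) CAS  T0:  M=8  r_T0=7 ✓
   9) LOAD T1:  M=8  r_T1=8
  10) CAS  T1:  M=9  r_T1=8 ✓
  11) LOAD T0:  M=9  r_T0=9
  12) LOAD T1:  M=9  r_T1=9
  13) CAS  T0:  M=10  r_T0=9 ✓
  14) CAS  T1:  M=10  r_T1=9 ✗
  15) LOAD T1:  M=10  r_T1=10
  16) CAS  T1:  M=11  r_T1=10 ✓
Mismatch at 14.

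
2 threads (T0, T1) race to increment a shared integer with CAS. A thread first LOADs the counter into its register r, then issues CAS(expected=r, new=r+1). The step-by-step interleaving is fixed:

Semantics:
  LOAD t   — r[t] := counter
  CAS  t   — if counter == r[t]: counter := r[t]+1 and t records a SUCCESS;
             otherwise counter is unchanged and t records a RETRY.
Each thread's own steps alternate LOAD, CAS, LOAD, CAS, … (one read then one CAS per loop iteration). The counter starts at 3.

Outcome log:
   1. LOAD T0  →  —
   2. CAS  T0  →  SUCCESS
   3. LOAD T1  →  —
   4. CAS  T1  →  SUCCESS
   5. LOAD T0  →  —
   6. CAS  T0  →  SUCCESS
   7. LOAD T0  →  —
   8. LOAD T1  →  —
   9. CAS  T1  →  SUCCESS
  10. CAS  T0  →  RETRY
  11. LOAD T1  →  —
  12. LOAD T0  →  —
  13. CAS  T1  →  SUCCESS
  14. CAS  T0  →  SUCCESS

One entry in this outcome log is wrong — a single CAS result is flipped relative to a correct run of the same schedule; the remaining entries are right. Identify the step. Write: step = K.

step = 14

Reference trace:
#1 T0 reads 3
#2 T0 CAS(3→4) writes; counter now 4
#3 T1 reads 4
#4 T1 CAS(4→5) writes; counter now 5
#5 T0 reads 5
#6 T0 CAS(5→6) writes; counter now 6
#7 T0 reads 6
#8 T1 reads 6
#9 T1 CAS(6→7) writes; counter now 7
#10 T0 CAS(6→7) fails; counter now 7
#11 T1 reads 7
#12 T0 reads 7
#13 T1 CAS(7→8) writes; counter now 8
#14 T0 CAS(7→8) fails; counter now 8
Mismatch at 14.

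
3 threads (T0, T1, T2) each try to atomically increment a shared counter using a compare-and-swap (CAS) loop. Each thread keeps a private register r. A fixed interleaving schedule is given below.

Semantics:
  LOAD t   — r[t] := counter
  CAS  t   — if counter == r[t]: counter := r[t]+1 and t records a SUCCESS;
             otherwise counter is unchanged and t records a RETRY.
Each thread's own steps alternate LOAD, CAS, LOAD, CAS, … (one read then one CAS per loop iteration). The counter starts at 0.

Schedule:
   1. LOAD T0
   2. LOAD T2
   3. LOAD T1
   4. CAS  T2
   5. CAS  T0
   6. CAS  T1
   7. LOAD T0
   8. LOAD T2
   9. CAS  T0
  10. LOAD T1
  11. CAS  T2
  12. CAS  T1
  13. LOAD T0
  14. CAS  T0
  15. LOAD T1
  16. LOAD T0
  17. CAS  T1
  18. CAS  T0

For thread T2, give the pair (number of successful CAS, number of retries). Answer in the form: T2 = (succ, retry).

[1] T0.load  rd  (counter 0, T0.r 0)
[2] T2.load  rd  (counter 0, T2.r 0)
[3] T1.load  rd  (counter 0, T1.r 0)
[4] T2.cas  hit  (counter 1, T2.r 0)
[5] T0.cas  miss  (counter 1, T0.r 0)
[6] T1.cas  miss  (counter 1, T1.r 0)
[7] T0.load  rd  (counter 1, T0.r 1)
[8] T2.load  rd  (counter 1, T2.r 1)
[9] T0.cas  hit  (counter 2, T0.r 1)
[10] T1.load  rd  (counter 2, T1.r 2)
[11] T2.cas  miss  (counter 2, T2.r 1)
[12] T1.cas  hit  (counter 3, T1.r 2)
[13] T0.load  rd  (counter 3, T0.r 3)
[14] T0.cas  hit  (counter 4, T0.r 3)
[15] T1.load  rd  (counter 4, T1.r 4)
[16] T0.load  rd  (counter 4, T0.r 4)
[17] T1.cas  hit  (counter 5, T1.r 4)
[18] T0.cas  miss  (counter 5, T0.r 4)

T2 = (1, 1)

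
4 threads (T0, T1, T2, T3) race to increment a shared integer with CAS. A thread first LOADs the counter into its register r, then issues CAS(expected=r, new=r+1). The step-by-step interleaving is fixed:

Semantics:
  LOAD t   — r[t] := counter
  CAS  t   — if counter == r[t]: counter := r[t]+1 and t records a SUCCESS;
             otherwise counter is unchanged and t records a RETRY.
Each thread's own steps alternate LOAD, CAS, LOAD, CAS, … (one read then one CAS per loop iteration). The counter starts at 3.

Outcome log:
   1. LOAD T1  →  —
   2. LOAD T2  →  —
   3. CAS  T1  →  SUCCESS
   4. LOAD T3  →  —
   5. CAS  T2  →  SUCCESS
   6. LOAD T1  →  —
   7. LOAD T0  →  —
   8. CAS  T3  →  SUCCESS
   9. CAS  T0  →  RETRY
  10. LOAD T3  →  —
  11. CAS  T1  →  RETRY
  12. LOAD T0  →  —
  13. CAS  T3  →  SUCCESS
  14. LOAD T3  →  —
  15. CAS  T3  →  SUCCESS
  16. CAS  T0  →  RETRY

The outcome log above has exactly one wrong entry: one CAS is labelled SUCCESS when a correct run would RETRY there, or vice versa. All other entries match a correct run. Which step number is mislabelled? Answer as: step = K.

Correct run:
1. LOAD T1 → mem=3 r[T1]=3 [LOAD]
2. LOAD T2 → mem=3 r[T2]=3 [LOAD]
3. CAS T1 → mem=4 r[T1]=3 [OK]
4. LOAD T3 → mem=4 r[T3]=4 [LOAD]
5. CAS T2 → mem=4 r[T2]=3 [RETRY]
6. LOAD T1 → mem=4 r[T1]=4 [LOAD]
7. LOAD T0 → mem=4 r[T0]=4 [LOAD]
8. CAS T3 → mem=5 r[T3]=4 [OK]
9. CAS T0 → mem=5 r[T0]=4 [RETRY]
10. LOAD T3 → mem=5 r[T3]=5 [LOAD]
11. CAS T1 → mem=5 r[T1]=4 [RETRY]
12. LOAD T0 → mem=5 r[T0]=5 [LOAD]
13. CAS T3 → mem=6 r[T3]=5 [OK]
14. LOAD T3 → mem=6 r[T3]=6 [LOAD]
15. CAS T3 → mem=7 r[T3]=6 [OK]
16. CAS T0 → mem=7 r[T0]=5 [RETRY]
Mismatch at 5.

step = 5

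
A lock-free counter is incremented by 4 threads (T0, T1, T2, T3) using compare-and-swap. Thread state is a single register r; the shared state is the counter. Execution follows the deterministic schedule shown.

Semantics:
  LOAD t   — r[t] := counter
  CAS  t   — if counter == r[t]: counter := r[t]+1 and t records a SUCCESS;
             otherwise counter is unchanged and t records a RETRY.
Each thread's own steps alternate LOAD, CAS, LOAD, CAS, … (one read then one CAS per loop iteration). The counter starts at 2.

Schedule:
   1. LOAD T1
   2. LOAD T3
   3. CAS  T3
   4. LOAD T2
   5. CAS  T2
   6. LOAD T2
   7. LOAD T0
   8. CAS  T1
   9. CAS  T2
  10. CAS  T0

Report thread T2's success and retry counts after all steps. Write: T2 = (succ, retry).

1. LOAD T1 → mem=2 r[T1]=2 [LOAD]
2. LOAD T3 → mem=2 r[T3]=2 [LOAD]
3. CAS T3 → mem=3 r[T3]=2 [OK]
4. LOAD T2 → mem=3 r[T2]=3 [LOAD]
5. CAS T2 → mem=4 r[T2]=3 [OK]
6. LOAD T2 → mem=4 r[T2]=4 [LOAD]
7. LOAD T0 → mem=4 r[T0]=4 [LOAD]
8. CAS T1 → mem=4 r[T1]=2 [RETRY]
9. CAS T2 → mem=5 r[T2]=4 [OK]
10. CAS T0 → mem=5 r[T0]=4 [RETRY]

T2 = (2, 0)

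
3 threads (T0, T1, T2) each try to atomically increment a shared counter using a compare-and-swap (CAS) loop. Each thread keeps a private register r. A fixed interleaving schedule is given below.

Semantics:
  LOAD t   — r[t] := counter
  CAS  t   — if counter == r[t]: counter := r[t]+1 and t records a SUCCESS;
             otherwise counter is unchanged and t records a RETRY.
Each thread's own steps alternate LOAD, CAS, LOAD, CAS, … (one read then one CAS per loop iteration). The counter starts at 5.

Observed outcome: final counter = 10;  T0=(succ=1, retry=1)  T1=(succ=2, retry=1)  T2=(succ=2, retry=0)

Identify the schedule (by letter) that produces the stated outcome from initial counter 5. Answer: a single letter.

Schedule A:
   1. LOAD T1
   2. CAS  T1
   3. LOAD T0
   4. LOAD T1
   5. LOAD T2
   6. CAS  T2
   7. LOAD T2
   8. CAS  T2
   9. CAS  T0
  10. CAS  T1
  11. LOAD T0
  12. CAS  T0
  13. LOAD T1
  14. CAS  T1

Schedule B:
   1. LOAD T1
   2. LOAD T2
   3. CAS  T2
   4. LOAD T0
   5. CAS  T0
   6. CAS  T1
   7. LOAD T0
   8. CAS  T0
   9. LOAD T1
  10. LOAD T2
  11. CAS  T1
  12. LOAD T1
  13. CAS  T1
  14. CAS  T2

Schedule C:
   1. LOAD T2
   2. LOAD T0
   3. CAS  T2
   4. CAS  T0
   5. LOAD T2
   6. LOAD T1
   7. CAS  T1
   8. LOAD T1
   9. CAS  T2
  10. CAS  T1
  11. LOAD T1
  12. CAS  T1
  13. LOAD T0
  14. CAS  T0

Simulating candidate A:
#1 T1 reads 5
#2 T1 CAS(5→6) writes; counter now 6
#3 T0 reads 6
#4 T1 reads 6
#5 T2 reads 6
#6 T2 CAS(6→7) writes; counter now 7
#7 T2 reads 7
#8 T2 CAS(7→8) writes; counter now 8
#9 T0 CAS(6→7) fails; counter now 8
#10 T1 CAS(6→7) fails; counter now 8
#11 T0 reads 8
#12 T0 CAS(8→9) writes; counter now 9
#13 T1 reads 9
#14 T1 CAS(9→10) writes; counter now 10

A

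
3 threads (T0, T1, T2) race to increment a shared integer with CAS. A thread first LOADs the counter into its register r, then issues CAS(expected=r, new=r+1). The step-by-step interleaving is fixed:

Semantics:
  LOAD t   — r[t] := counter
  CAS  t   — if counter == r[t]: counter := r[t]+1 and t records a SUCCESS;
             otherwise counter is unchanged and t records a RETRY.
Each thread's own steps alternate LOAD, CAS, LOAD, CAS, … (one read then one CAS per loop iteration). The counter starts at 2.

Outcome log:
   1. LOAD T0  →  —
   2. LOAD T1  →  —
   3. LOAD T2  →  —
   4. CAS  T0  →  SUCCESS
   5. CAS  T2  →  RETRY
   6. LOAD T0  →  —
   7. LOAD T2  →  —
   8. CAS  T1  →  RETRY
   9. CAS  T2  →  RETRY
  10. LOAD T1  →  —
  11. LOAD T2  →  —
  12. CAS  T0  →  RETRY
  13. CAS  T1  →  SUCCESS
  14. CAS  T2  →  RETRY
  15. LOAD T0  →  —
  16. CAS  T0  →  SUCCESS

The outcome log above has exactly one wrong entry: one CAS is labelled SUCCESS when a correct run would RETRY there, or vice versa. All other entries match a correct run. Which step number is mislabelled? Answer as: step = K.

step = 9

Correct run:
step 1: T0 LOAD ⇒ load; ctr=2 reg=2
step 2: T1 LOAD ⇒ load; ctr=2 reg=2
step 3: T2 LOAD ⇒ load; ctr=2 reg=2
step 4: T0 CAS ⇒ ok; ctr=3 reg=2
step 5: T2 CAS ⇒ retry; ctr=3 reg=2
step 6: T0 LOAD ⇒ load; ctr=3 reg=3
step 7: T2 LOAD ⇒ load; ctr=3 reg=3
step 8: T1 CAS ⇒ retry; ctr=3 reg=2
step 9: T2 CAS ⇒ ok; ctr=4 reg=3
step 10: T1 LOAD ⇒ load; ctr=4 reg=4
step 11: T2 LOAD ⇒ load; ctr=4 reg=4
step 12: T0 CAS ⇒ retry; ctr=4 reg=3
step 13: T1 CAS ⇒ ok; ctr=5 reg=4
step 14: T2 CAS ⇒ retry; ctr=5 reg=4
step 15: T0 LOAD ⇒ load; ctr=5 reg=5
step 16: T0 CAS ⇒ ok; ctr=6 reg=5
Log disagrees first at step 9.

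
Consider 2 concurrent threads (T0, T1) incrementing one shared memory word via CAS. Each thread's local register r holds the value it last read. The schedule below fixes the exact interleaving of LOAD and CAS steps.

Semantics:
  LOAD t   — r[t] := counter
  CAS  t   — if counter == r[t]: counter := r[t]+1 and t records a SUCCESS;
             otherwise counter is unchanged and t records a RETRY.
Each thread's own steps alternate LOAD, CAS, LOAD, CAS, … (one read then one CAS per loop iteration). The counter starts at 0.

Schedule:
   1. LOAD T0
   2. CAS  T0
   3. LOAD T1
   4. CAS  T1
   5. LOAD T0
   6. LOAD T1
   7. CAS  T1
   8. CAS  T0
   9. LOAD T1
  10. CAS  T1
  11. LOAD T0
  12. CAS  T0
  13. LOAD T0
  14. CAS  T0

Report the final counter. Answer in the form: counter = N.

counter = 6

#1 T0 reads 0
#2 T0 CAS(0→1) writes; counter now 1
#3 T1 reads 1
#4 T1 CAS(1→2) writes; counter now 2
#5 T0 reads 2
#6 T1 reads 2
#7 T1 CAS(2→3) writes; counter now 3
#8 T0 CAS(2→3) fails; counter now 3
#9 T1 reads 3
#10 T1 CAS(3→4) writes; counter now 4
#11 T0 reads 4
#12 T0 CAS(4→5) writes; counter now 5
#13 T0 reads 5
#14 T0 CAS(5→6) writes; counter now 6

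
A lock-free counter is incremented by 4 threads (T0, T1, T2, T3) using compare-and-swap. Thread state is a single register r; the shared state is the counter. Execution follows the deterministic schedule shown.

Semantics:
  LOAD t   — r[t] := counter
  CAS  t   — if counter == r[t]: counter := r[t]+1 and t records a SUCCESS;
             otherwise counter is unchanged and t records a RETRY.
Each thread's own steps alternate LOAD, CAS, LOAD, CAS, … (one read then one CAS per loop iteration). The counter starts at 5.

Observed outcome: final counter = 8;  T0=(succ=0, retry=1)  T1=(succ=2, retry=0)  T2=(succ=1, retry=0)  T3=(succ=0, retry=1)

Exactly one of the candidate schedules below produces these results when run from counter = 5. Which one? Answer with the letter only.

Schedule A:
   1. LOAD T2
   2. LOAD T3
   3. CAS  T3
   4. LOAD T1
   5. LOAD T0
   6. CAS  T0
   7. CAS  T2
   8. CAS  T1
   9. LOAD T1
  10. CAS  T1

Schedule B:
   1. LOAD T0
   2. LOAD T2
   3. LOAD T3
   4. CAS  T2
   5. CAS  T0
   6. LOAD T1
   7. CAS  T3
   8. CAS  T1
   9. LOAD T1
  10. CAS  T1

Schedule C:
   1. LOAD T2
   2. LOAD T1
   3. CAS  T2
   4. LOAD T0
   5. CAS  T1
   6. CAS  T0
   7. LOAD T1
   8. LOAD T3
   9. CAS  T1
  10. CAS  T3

B

Run B:
[1] T0.load  rd  (counter 5, T0.r 5)
[2] T2.load  rd  (counter 5, T2.r 5)
[3] T3.load  rd  (counter 5, T3.r 5)
[4] T2.cas  hit  (counter 6, T2.r 5)
[5] T0.cas  miss  (counter 6, T0.r 5)
[6] T1.load  rd  (counter 6, T1.r 6)
[7] T3.cas  miss  (counter 6, T3.r 5)
[8] T1.cas  hit  (counter 7, T1.r 6)
[9] T1.load  rd  (counter 7, T1.r 7)
[10] T1.cas  hit  (counter 8, T1.r 7)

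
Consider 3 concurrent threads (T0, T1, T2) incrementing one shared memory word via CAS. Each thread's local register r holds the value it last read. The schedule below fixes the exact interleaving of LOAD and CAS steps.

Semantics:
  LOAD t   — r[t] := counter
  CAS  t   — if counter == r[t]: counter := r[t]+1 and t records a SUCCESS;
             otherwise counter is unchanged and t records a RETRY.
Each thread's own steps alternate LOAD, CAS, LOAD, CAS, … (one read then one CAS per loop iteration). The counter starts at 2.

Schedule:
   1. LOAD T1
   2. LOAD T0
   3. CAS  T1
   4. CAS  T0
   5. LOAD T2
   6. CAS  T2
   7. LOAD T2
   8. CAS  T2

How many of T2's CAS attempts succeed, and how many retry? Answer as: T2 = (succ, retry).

T2 = (2, 0)

step 1: T1 LOAD ⇒ load; ctr=2 reg=2
step 2: T0 LOAD ⇒ load; ctr=2 reg=2
step 3: T1 CAS ⇒ ok; ctr=3 reg=2
step 4: T0 CAS ⇒ retry; ctr=3 reg=2
step 5: T2 LOAD ⇒ load; ctr=3 reg=3
step 6: T2 CAS ⇒ ok; ctr=4 reg=3
step 7: T2 LOAD ⇒ load; ctr=4 reg=4
step 8: T2 CAS ⇒ ok; ctr=5 reg=4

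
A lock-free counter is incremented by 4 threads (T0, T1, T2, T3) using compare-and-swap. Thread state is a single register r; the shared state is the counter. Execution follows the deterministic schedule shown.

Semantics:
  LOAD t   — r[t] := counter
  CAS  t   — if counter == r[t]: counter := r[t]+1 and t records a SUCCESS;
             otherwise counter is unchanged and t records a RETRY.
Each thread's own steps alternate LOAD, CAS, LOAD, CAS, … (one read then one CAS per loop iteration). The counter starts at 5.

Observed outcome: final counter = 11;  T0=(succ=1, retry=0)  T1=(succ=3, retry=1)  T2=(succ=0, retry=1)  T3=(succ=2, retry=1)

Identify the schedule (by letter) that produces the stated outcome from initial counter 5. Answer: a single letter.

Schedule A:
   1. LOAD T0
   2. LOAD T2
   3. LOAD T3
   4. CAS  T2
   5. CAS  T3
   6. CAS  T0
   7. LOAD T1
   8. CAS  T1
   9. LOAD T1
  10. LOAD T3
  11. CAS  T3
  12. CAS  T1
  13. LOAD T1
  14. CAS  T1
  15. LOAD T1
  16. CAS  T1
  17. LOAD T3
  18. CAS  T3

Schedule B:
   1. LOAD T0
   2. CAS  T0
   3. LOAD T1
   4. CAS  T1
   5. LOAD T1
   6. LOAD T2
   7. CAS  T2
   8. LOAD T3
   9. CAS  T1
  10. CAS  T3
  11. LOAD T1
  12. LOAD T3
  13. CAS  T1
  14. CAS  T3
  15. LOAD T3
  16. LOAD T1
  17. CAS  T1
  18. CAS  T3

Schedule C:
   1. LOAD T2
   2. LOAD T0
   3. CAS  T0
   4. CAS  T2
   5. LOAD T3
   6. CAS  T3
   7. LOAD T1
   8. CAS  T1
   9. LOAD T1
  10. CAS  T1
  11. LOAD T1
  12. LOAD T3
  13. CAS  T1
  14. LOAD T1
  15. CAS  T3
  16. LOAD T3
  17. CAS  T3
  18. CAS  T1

Run C:
#1 T2 reads 5
#2 T0 reads 5
#3 T0 CAS(5→6) writes; counter now 6
#4 T2 CAS(5→6) fails; counter now 6
#5 T3 reads 6
#6 T3 CAS(6→7) writes; counter now 7
#7 T1 reads 7
#8 T1 CAS(7→8) writes; counter now 8
#9 T1 reads 8
#10 T1 CAS(8→9) writes; counter now 9
#11 T1 reads 9
#12 T3 reads 9
#13 T1 CAS(9→10) writes; counter now 10
#14 T1 reads 10
#15 T3 CAS(9→10) fails; counter now 10
#16 T3 reads 10
#17 T3 CAS(10→11) writes; counter now 11
#18 T1 CAS(10→11) fails; counter now 11

C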